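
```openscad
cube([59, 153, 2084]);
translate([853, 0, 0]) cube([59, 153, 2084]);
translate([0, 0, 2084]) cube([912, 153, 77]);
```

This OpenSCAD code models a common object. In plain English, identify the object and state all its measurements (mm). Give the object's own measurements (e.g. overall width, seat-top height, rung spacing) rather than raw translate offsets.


A door frame. The clear opening is 794 mm wide and 2084 mm high. Two 59 mm wide jambs, 153 mm deep, stand either side of the opening from the floor to the top of the opening. A 77 mm thick head sits across the top of both jambs, spanning the full outside width of the frame.


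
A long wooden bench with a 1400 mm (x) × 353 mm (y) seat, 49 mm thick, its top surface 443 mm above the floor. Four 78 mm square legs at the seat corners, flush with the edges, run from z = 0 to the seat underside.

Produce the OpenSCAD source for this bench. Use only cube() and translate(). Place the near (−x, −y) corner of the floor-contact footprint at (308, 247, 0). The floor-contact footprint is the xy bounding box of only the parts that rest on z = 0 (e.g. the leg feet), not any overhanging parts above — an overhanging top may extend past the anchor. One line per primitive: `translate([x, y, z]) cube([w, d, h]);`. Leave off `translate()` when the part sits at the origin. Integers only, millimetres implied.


// leg_h = 443 − 49 = 394
translate([308, 247, 394]) cube([1400, 353, 49]);
translate([308, 247, 0]) cube([78, 78, 394]);
translate([308, 522, 0]) cube([78, 78, 394]);
translate([1630, 247, 0]) cube([78, 78, 394]);
translate([1630, 522, 0]) cube([78, 78, 394]);


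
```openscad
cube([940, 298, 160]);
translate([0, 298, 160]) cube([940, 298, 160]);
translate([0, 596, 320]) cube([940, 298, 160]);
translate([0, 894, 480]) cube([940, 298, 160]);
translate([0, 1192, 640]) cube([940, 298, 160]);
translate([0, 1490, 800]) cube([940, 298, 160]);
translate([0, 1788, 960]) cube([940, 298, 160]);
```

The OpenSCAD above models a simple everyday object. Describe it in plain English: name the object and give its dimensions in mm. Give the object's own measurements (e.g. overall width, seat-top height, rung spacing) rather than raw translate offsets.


A straight staircase of 7 solid steps. Each step is 940 mm wide (x), 298 mm deep (y, the going) and 160 mm tall (the rise). The first step rests on the floor; each subsequent step sits one going further in +y and one rise higher in +z, directly behind and above the previous step with no overlap.


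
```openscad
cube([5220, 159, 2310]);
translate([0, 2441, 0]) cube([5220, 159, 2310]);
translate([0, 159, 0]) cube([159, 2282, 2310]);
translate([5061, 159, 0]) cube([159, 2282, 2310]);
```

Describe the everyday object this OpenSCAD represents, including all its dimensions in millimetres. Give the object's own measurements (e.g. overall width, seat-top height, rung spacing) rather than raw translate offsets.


The wall frame of a small rectangular building: four walls, each 2310 mm tall and 159 mm thick, enclosing a footprint 5220 mm (x) by 2600 mm (y) outside-to-outside, with no floor or roof. The front and back walls (the −y and +y sides) span the full width; the two side walls fit between them.


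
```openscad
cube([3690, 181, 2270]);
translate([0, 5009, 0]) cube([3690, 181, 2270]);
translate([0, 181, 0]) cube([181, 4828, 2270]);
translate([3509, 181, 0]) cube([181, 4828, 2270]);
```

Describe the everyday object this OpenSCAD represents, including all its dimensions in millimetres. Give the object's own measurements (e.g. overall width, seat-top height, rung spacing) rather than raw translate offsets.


The wall frame of a small rectangular building: four walls, each 2270 mm tall and 181 mm thick, enclosing a footprint 3690 mm (x) by 5190 mm (y) outside-to-outside, with no floor or roof. The front and back walls (the −y and +y sides) span the full width; the two side walls fit between them.


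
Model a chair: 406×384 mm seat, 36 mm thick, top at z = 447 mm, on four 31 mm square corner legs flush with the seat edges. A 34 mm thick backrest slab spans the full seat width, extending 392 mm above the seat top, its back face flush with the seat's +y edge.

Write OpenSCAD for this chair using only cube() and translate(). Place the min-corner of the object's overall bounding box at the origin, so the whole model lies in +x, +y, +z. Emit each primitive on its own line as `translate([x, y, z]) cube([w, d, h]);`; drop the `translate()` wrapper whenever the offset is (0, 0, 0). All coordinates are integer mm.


// leg_h = 447 - 36 = 411
translate([0, 0, 411]) cube([406, 384, 36]);
cube([31, 31, 411]);
translate([375, 0, 0]) cube([31, 31, 411]);
translate([0, 353, 0]) cube([31, 31, 411]);
translate([375, 353, 0]) cube([31, 31, 411]);
translate([0, 350, 447]) cube([406, 34, 392]);


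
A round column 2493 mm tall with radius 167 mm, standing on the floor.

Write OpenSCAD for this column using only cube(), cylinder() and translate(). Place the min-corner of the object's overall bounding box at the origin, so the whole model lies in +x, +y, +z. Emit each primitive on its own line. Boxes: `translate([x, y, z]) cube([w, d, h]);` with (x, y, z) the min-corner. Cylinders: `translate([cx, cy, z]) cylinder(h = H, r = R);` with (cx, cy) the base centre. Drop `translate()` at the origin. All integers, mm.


translate([167, 167, 0]) cylinder(h = 2493, r = 167);


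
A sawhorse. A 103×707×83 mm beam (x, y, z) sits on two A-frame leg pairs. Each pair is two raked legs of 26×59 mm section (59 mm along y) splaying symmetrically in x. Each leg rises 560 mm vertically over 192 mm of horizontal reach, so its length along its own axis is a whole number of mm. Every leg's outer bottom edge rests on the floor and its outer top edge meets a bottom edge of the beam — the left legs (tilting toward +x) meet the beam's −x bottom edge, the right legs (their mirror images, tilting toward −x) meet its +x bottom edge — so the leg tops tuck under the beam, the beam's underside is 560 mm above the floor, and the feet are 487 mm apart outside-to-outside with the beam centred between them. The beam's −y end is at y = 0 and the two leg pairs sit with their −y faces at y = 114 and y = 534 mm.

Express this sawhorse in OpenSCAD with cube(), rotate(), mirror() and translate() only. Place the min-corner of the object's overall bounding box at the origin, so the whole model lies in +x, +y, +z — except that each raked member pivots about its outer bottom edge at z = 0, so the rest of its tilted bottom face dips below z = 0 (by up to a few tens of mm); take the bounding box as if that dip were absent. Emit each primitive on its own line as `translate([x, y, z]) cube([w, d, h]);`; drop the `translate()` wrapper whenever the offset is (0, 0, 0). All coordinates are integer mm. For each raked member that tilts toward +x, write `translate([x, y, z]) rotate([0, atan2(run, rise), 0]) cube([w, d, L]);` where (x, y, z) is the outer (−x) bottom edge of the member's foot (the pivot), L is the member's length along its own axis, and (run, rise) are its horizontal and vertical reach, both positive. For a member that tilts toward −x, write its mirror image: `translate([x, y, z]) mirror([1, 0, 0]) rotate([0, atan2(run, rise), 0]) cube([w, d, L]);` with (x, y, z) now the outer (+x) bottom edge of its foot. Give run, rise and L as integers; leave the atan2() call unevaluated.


// leg length = √(192² + 560²) = 592
// right-leg outer foot x = 2·192 + 103 = 487
// beam min-corner = (192, 0, 560)
translate([192, 0, 560]) cube([103, 707, 83]);
translate([0, 114, 0]) rotate([0, atan2(192, 560), 0]) cube([26, 59, 592]);
translate([487, 114, 0]) mirror([1, 0, 0]) rotate([0, atan2(192, 560), 0]) cube([26, 59, 592]);
translate([0, 534, 0]) rotate([0, atan2(192, 560), 0]) cube([26, 59, 592]);
translate([487, 534, 0]) mirror([1, 0, 0]) rotate([0, atan2(192, 560), 0]) cube([26, 59, 592]);


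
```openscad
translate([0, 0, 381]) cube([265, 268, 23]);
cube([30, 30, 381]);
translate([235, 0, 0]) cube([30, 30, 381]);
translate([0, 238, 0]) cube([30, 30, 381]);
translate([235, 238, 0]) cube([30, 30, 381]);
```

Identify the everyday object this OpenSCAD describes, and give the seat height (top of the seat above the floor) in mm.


A stool. The seat height is 404 mm.

A 265×268×23 slab at z = 381 on four corner posts — a stool. The seat top is 381 + 23 = 404 mm.


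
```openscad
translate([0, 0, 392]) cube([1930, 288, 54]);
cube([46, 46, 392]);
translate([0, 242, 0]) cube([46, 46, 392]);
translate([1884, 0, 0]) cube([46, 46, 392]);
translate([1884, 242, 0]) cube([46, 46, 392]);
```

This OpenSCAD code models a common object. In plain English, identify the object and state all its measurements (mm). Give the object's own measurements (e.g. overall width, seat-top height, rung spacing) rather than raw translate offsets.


A long wooden bench with a 1930 mm (x) × 288 mm (y) seat, 54 mm thick, its top surface 446 mm above the floor. Four 46 mm square legs at the seat corners, flush with the edges, run from z = 0 to the seat underside.


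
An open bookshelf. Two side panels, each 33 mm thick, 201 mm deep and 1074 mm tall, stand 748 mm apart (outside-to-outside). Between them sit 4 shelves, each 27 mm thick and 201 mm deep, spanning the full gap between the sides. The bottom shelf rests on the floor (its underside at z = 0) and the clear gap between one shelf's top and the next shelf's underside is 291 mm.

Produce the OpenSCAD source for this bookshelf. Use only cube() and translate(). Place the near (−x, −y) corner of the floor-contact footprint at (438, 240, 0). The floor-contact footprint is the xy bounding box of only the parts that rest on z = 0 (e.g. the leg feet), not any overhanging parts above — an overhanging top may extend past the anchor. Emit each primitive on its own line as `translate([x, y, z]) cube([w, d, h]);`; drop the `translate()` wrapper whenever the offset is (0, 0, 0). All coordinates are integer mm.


translate([438, 240, 0]) cube([33, 201, 1074]);
translate([1153, 240, 0]) cube([33, 201, 1074]);
translate([471, 240, 0]) cube([682, 201, 27]);
translate([471, 240, 318]) cube([682, 201, 27]);
translate([471, 240, 636]) cube([682, 201, 27]);
translate([471, 240, 954]) cube([682, 201, 27]);


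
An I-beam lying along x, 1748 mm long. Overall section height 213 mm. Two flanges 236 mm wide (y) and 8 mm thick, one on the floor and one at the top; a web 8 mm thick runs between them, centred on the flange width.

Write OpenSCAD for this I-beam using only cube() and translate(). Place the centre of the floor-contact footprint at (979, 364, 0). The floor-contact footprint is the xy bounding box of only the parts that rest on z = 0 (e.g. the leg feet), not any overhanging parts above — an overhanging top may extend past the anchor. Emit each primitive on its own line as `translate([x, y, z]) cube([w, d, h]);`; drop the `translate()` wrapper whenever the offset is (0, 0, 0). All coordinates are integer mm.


translate([105, 246, 0]) cube([1748, 236, 8]);
translate([105, 360, 8]) cube([1748, 8, 197]);
translate([105, 246, 205]) cube([1748, 236, 8]);


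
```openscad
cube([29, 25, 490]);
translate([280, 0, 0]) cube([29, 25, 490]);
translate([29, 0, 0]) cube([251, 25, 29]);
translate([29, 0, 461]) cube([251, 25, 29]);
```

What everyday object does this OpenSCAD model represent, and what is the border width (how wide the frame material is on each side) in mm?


A picture frame. The border width is 29 mm.

Four thin pieces enclosing a rectangular opening — a picture frame. The two full-height stiles are 490 mm tall; the top rail sits at z = 461 and is 29 mm tall, so the border above the opening is 490 − 461 = 29 mm, matching the stile x-width.


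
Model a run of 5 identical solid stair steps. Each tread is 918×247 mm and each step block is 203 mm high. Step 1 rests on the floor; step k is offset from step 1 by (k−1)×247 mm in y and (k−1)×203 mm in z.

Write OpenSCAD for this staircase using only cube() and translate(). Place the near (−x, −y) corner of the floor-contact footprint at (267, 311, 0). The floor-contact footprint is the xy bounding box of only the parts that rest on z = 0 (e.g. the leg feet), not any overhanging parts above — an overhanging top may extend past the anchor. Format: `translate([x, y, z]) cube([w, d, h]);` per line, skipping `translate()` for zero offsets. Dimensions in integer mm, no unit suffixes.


translate([267, 311, 0]) cube([918, 247, 203]);
translate([267, 558, 203]) cube([918, 247, 203]);
translate([267, 805, 406]) cube([918, 247, 203]);
translate([267, 1052, 609]) cube([918, 247, 203]);
translate([267, 1299, 812]) cube([918, 247, 203]);


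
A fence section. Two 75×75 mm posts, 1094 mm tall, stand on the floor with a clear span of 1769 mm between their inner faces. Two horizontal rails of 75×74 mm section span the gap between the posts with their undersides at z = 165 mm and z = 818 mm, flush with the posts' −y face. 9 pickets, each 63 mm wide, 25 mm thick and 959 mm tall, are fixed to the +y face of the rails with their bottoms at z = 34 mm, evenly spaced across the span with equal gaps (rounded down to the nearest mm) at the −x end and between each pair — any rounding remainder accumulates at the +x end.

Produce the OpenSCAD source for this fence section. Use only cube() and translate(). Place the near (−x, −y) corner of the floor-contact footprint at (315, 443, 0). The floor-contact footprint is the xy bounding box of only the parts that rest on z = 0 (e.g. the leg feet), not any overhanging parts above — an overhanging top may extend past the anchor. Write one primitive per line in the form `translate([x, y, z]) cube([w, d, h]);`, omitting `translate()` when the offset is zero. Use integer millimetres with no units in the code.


translate([315, 443, 0]) cube([75, 75, 1094]);
translate([2159, 443, 0]) cube([75, 75, 1094]);
translate([390, 443, 165]) cube([1769, 75, 74]);
translate([390, 443, 818]) cube([1769, 75, 74]);
translate([510, 518, 34]) cube([63, 25, 959]);
translate([693, 518, 34]) cube([63, 25, 959]);
translate([876, 518, 34]) cube([63, 25, 959]);
translate([1059, 518, 34]) cube([63, 25, 959]);
translate([1242, 518, 34]) cube([63, 25, 959]);
translate([1425, 518, 34]) cube([63, 25, 959]);
translate([1608, 518, 34]) cube([63, 25, 959]);
translate([1791, 518, 34]) cube([63, 25, 959]);
translate([1974, 518, 34]) cube([63, 25, 959]);


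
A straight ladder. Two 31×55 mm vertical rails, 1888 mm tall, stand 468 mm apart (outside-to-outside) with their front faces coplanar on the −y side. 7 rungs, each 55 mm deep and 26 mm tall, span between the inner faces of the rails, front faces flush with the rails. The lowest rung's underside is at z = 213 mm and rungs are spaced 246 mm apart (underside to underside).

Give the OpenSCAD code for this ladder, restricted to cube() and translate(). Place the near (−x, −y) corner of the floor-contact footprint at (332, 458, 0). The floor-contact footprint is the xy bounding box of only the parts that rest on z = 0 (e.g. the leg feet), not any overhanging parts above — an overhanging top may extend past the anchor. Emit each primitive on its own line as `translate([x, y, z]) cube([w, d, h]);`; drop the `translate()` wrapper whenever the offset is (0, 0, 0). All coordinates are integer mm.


translate([332, 458, 0]) cube([31, 55, 1888]);
translate([769, 458, 0]) cube([31, 55, 1888]);
translate([363, 458, 213]) cube([406, 55, 26]);
translate([363, 458, 459]) cube([406, 55, 26]);
translate([363, 458, 705]) cube([406, 55, 26]);
translate([363, 458, 951]) cube([406, 55, 26]);
translate([363, 458, 1197]) cube([406, 55, 26]);
translate([363, 458, 1443]) cube([406, 55, 26]);
translate([363, 458, 1689]) cube([406, 55, 26]);


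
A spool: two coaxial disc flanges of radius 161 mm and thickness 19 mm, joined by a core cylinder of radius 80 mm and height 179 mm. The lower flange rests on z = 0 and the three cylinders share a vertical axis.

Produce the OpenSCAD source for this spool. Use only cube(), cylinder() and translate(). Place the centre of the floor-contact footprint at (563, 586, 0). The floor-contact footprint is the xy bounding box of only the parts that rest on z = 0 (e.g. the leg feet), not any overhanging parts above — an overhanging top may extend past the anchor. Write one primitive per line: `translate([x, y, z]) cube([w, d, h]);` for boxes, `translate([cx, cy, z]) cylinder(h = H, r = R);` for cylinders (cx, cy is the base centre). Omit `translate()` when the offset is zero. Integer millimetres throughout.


translate([563, 586, 0]) cylinder(h = 19, r = 161);
translate([563, 586, 19]) cylinder(h = 179, r = 80);
translate([563, 586, 198]) cylinder(h = 19, r = 161);


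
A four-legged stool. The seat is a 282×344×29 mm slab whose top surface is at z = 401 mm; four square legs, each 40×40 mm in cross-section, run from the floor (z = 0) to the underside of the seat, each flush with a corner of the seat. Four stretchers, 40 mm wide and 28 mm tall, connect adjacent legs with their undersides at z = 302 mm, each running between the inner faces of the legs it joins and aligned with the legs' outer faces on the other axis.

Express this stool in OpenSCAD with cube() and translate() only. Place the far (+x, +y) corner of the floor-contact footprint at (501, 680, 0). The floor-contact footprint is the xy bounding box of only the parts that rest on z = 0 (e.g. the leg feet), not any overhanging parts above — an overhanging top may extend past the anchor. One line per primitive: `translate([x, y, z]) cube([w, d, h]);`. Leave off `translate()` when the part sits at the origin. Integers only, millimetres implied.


translate([219, 336, 372]) cube([282, 344, 29]);
translate([219, 336, 0]) cube([40, 40, 372]);
translate([461, 336, 0]) cube([40, 40, 372]);
translate([219, 640, 0]) cube([40, 40, 372]);
translate([461, 640, 0]) cube([40, 40, 372]);
translate([259, 336, 302]) cube([202, 40, 28]);
translate([259, 640, 302]) cube([202, 40, 28]);
translate([219, 376, 302]) cube([40, 264, 28]);
translate([461, 376, 302]) cube([40, 264, 28]);


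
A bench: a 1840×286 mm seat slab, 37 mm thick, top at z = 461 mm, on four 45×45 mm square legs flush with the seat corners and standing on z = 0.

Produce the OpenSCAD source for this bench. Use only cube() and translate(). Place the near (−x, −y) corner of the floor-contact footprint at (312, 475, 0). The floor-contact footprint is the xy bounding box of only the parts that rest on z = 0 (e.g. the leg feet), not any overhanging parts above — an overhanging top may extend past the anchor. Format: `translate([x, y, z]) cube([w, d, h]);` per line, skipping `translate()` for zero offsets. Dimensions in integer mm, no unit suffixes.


translate([312, 475, 424]) cube([1840, 286, 37]);
translate([312, 475, 0]) cube([45, 45, 424]);
translate([312, 716, 0]) cube([45, 45, 424]);
translate([2107, 475, 0]) cube([45, 45, 424]);
translate([2107, 716, 0]) cube([45, 45, 424]);


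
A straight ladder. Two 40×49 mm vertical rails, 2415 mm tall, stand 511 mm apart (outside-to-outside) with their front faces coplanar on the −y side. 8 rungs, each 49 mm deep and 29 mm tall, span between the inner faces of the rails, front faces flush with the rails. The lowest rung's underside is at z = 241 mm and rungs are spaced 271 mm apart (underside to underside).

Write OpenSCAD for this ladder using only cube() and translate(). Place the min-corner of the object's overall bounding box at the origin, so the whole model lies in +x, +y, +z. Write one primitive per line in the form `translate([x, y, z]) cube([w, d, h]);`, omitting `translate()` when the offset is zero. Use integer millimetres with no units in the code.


cube([40, 49, 2415]);
translate([471, 0, 0]) cube([40, 49, 2415]);
translate([40, 0, 241]) cube([431, 49, 29]);
translate([40, 0, 512]) cube([431, 49, 29]);
translate([40, 0, 783]) cube([431, 49, 29]);
translate([40, 0, 1054]) cube([431, 49, 29]);
translate([40, 0, 1325]) cube([431, 49, 29]);
translate([40, 0, 1596]) cube([431, 49, 29]);
translate([40, 0, 1867]) cube([431, 49, 29]);
translate([40, 0, 2138]) cube([431, 49, 29]);


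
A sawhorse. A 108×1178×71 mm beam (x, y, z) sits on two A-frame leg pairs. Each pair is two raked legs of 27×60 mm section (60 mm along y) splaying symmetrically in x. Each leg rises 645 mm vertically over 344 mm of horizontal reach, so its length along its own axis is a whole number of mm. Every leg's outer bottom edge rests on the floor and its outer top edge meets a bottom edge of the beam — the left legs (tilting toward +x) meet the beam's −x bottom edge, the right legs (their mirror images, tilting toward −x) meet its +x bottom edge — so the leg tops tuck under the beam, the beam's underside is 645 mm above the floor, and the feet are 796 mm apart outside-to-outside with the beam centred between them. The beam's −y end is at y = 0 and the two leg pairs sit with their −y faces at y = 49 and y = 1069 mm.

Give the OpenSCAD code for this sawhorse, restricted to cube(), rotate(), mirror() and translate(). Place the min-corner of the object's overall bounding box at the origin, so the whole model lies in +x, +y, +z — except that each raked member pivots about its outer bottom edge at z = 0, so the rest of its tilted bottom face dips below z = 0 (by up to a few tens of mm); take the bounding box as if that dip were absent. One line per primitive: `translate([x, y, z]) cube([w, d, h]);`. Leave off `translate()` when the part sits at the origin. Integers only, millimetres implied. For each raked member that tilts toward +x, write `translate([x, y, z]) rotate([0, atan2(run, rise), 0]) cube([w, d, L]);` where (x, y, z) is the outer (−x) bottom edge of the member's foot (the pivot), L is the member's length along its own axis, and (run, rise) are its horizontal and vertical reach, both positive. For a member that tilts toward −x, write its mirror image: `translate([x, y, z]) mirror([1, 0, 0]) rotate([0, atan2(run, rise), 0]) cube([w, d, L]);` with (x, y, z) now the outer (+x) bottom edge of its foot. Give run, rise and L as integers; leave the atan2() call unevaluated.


translate([344, 0, 645]) cube([108, 1178, 71]);
translate([0, 49, 0]) rotate([0, atan2(344, 645), 0]) cube([27, 60, 731]);
translate([796, 49, 0]) mirror([1, 0, 0]) rotate([0, atan2(344, 645), 0]) cube([27, 60, 731]);
translate([0, 1069, 0]) rotate([0, atan2(344, 645), 0]) cube([27, 60, 731]);
translate([796, 1069, 0]) mirror([1, 0, 0]) rotate([0, atan2(344, 645), 0]) cube([27, 60, 731]);


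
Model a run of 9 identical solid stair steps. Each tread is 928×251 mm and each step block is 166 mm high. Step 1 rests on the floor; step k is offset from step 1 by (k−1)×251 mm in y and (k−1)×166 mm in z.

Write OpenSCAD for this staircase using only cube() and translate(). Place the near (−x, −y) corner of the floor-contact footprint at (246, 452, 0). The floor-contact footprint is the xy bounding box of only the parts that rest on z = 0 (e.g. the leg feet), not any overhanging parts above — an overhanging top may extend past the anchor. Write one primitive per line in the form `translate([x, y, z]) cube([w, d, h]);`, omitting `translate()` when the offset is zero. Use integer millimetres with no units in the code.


translate([246, 452, 0]) cube([928, 251, 166]);
translate([246, 703, 166]) cube([928, 251, 166]);
translate([246, 954, 332]) cube([928, 251, 166]);
translate([246, 1205, 498]) cube([928, 251, 166]);
translate([246, 1456, 664]) cube([928, 251, 166]);
translate([246, 1707, 830]) cube([928, 251, 166]);
translate([246, 1958, 996]) cube([928, 251, 166]);
translate([246, 2209, 1162]) cube([928, 251, 166]);
translate([246, 2460, 1328]) cube([928, 251, 166]);


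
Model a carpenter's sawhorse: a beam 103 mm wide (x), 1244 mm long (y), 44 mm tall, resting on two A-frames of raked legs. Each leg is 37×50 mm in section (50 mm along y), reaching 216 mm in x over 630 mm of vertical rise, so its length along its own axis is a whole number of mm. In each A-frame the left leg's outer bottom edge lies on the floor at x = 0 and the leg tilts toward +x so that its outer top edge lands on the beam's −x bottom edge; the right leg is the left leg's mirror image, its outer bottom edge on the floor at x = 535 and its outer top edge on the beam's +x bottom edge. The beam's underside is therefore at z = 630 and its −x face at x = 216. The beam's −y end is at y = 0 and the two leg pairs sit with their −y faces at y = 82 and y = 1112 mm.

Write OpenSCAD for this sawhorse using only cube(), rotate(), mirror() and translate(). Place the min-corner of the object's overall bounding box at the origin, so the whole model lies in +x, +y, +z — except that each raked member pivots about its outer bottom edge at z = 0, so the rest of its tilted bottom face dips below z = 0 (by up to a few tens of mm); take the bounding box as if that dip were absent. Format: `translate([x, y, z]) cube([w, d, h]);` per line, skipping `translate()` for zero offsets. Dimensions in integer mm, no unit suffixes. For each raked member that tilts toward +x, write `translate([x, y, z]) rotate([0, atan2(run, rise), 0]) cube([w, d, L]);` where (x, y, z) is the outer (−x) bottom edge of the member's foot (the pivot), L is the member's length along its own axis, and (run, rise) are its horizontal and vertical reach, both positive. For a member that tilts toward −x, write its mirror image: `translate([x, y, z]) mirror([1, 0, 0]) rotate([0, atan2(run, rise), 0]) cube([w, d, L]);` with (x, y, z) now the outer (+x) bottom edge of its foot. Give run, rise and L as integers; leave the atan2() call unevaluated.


translate([216, 0, 630]) cube([103, 1244, 44]);
translate([0, 82, 0]) rotate([0, atan2(216, 630), 0]) cube([37, 50, 666]);
translate([535, 82, 0]) mirror([1, 0, 0]) rotate([0, atan2(216, 630), 0]) cube([37, 50, 666]);
translate([0, 1112, 0]) rotate([0, atan2(216, 630), 0]) cube([37, 50, 666]);
translate([535, 1112, 0]) mirror([1, 0, 0]) rotate([0, atan2(216, 630), 0]) cube([37, 50, 666]);


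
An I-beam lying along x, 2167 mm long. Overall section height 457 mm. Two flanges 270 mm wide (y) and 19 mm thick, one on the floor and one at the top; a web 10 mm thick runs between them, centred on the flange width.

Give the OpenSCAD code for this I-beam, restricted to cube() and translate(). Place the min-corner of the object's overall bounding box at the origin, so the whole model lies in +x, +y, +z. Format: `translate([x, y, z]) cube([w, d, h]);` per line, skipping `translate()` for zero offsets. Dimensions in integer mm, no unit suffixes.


cube([2167, 270, 19]);
translate([0, 130, 19]) cube([2167, 10, 419]);
translate([0, 0, 438]) cube([2167, 270, 19]);


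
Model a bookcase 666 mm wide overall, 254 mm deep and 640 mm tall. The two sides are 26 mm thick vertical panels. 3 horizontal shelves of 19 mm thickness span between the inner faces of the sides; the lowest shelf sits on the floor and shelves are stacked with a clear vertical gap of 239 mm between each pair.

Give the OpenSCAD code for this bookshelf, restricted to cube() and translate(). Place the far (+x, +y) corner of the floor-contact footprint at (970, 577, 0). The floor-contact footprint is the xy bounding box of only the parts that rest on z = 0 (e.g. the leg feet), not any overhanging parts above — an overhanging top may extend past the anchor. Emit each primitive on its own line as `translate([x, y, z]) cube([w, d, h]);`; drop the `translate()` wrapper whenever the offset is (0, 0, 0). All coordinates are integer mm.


translate([304, 323, 0]) cube([26, 254, 640]);
translate([944, 323, 0]) cube([26, 254, 640]);
translate([330, 323, 0]) cube([614, 254, 19]);
translate([330, 323, 258]) cube([614, 254, 19]);
translate([330, 323, 516]) cube([614, 254, 19]);


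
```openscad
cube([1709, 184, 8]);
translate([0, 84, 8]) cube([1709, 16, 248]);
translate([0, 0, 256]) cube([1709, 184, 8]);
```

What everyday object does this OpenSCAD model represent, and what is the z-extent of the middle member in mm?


An I-beam. The web height is 248 mm.

Two wide flanges with a thin centred web — an I-beam. Overall 264 mm minus two 8 mm flanges gives a web of 264 − 2·8 = 248 mm.


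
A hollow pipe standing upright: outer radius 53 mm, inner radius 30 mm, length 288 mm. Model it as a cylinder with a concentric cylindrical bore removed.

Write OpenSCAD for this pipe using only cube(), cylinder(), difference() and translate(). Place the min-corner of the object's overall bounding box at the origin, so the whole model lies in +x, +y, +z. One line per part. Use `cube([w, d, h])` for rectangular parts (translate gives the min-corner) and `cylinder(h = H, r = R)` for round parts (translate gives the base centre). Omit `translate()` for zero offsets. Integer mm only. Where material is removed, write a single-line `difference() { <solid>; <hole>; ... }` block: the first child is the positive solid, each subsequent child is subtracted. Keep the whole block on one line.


difference() { translate([53, 53, 0]) cylinder(h = 288, r = 53); translate([53, 53, 0]) cylinder(h = 288, r = 30); }


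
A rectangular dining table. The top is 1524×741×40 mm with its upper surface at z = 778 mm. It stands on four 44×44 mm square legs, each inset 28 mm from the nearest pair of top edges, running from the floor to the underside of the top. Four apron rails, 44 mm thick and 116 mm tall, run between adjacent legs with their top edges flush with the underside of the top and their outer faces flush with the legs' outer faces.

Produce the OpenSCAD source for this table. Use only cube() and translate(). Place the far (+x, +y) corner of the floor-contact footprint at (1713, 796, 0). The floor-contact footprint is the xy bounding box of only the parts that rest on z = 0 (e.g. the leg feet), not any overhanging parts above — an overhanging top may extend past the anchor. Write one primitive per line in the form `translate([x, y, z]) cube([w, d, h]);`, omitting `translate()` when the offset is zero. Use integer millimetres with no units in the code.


translate([217, 83, 738]) cube([1524, 741, 40]);
translate([245, 111, 0]) cube([44, 44, 738]);
translate([1669, 111, 0]) cube([44, 44, 738]);
translate([245, 752, 0]) cube([44, 44, 738]);
translate([1669, 752, 0]) cube([44, 44, 738]);
translate([289, 111, 622]) cube([1380, 44, 116]);
translate([289, 752, 622]) cube([1380, 44, 116]);
translate([245, 155, 622]) cube([44, 597, 116]);
translate([1669, 155, 622]) cube([44, 597, 116]);


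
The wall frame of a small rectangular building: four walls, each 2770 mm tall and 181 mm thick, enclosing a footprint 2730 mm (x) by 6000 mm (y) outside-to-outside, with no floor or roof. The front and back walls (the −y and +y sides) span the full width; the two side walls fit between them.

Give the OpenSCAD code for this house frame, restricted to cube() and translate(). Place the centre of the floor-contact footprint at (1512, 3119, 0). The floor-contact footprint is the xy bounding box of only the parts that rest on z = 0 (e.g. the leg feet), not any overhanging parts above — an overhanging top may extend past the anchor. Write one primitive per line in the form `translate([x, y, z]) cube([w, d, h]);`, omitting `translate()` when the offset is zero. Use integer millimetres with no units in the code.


translate([147, 119, 0]) cube([2730, 181, 2770]);
translate([147, 5938, 0]) cube([2730, 181, 2770]);
translate([147, 300, 0]) cube([181, 5638, 2770]);
translate([2696, 300, 0]) cube([181, 5638, 2770]);


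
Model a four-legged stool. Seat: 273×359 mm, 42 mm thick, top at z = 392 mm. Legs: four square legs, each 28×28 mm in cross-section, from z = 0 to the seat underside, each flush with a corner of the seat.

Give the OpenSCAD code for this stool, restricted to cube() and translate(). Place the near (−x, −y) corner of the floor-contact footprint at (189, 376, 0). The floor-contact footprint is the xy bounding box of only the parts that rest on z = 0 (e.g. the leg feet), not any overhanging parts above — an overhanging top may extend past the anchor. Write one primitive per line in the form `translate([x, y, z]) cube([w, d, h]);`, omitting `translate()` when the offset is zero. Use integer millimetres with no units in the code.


translate([189, 376, 350]) cube([273, 359, 42]);
translate([189, 376, 0]) cube([28, 28, 350]);
translate([434, 376, 0]) cube([28, 28, 350]);
translate([189, 707, 0]) cube([28, 28, 350]);
translate([434, 707, 0]) cube([28, 28, 350]);


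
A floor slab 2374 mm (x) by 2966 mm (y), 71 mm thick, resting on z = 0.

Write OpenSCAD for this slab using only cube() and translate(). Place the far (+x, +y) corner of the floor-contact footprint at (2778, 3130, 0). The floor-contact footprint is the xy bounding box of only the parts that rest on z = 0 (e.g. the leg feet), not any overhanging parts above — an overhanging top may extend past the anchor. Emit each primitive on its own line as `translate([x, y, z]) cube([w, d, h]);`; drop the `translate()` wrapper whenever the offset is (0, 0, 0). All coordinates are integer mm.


translate([404, 164, 0]) cube([2374, 2966, 71]);


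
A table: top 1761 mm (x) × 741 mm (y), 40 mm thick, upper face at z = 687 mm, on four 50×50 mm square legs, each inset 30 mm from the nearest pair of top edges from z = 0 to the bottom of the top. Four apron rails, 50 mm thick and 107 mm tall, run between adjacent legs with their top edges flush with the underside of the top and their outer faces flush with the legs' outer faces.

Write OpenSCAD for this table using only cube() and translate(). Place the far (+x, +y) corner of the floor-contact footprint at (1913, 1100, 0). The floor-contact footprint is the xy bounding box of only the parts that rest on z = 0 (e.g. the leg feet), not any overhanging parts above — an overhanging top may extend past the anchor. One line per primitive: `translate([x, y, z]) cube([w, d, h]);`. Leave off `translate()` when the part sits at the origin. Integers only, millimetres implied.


translate([182, 389, 647]) cube([1761, 741, 40]);
translate([212, 419, 0]) cube([50, 50, 647]);
translate([1863, 419, 0]) cube([50, 50, 647]);
translate([212, 1050, 0]) cube([50, 50, 647]);
translate([1863, 1050, 0]) cube([50, 50, 647]);
translate([262, 419, 540]) cube([1601, 50, 107]);
translate([262, 1050, 540]) cube([1601, 50, 107]);
translate([212, 469, 540]) cube([50, 581, 107]);
translate([1863, 469, 540]) cube([50, 581, 107]);


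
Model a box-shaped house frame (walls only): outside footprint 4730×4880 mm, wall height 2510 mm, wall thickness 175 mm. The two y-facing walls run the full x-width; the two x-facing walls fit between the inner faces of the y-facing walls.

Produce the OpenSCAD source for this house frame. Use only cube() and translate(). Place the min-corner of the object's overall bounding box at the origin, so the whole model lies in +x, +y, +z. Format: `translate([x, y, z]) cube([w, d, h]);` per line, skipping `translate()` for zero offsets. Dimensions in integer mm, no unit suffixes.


cube([4730, 175, 2510]);
translate([0, 4705, 0]) cube([4730, 175, 2510]);
translate([0, 175, 0]) cube([175, 4530, 2510]);
translate([4555, 175, 0]) cube([175, 4530, 2510]);


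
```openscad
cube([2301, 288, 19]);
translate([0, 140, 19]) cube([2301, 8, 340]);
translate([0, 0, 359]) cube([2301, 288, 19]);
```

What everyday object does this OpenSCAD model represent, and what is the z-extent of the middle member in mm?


An I-beam. The web height is 340 mm.

Two wide flanges with a thin centred web — an I-beam. Overall 378 mm minus two 19 mm flanges gives a web of 378 − 2·19 = 340 mm.


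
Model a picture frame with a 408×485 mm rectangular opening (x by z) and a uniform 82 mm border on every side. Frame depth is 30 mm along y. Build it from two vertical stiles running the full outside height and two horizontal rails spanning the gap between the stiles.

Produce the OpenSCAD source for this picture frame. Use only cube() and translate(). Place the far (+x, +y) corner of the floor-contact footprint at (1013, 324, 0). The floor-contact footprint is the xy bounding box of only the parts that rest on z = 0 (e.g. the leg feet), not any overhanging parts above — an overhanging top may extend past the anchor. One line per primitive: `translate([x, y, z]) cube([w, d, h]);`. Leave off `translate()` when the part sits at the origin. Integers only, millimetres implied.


translate([441, 294, 0]) cube([82, 30, 649]);
translate([931, 294, 0]) cube([82, 30, 649]);
translate([523, 294, 0]) cube([408, 30, 82]);
translate([523, 294, 567]) cube([408, 30, 82]);


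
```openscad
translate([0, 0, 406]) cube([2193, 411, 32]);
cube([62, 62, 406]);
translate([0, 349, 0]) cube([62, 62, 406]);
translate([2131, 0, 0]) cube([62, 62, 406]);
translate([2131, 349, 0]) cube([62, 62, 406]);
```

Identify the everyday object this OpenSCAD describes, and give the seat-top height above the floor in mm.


A bench. The seat-top height is 438 mm.

A long slab on four corner posts — a bench. The slab sits at z = 406 with thickness 32, so the top is 406 + 32 = 438 mm.


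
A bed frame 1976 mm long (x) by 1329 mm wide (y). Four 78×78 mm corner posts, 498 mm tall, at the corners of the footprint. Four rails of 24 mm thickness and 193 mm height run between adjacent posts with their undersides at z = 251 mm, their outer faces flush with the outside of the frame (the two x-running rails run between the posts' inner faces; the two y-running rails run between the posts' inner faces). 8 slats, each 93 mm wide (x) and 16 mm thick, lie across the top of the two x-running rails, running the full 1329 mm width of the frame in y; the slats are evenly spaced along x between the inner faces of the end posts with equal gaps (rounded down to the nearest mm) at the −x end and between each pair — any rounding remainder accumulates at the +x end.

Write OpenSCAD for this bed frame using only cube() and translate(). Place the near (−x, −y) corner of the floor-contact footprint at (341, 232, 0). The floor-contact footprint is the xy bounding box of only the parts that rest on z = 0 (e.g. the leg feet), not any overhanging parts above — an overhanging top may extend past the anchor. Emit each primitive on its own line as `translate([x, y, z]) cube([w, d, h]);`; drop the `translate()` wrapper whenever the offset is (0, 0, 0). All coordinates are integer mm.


translate([341, 232, 0]) cube([78, 78, 498]);
translate([341, 1483, 0]) cube([78, 78, 498]);
translate([2239, 232, 0]) cube([78, 78, 498]);
translate([2239, 1483, 0]) cube([78, 78, 498]);
translate([419, 232, 251]) cube([1820, 24, 193]);
translate([419, 1537, 251]) cube([1820, 24, 193]);
translate([341, 310, 251]) cube([24, 1173, 193]);
translate([2293, 310, 251]) cube([24, 1173, 193]);
translate([538, 232, 444]) cube([93, 1329, 16]);
translate([750, 232, 444]) cube([93, 1329, 16]);
translate([962, 232, 444]) cube([93, 1329, 16]);
translate([1174, 232, 444]) cube([93, 1329, 16]);
translate([1386, 232, 444]) cube([93, 1329, 16]);
translate([1598, 232, 444]) cube([93, 1329, 16]);
translate([1810, 232, 444]) cube([93, 1329, 16]);
translate([2022, 232, 444]) cube([93, 1329, 16]);


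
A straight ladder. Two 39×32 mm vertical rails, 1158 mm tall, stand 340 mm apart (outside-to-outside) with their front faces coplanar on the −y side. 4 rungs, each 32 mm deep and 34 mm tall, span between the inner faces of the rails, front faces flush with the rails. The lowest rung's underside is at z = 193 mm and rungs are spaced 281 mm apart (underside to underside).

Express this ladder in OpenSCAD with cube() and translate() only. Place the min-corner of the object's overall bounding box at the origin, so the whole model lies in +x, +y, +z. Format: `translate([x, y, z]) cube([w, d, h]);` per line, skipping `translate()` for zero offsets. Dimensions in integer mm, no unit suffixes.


// rung span = 340 - 2*39 = 262
// rung[k] z = 193 + k*281
cube([39, 32, 1158]);
translate([301, 0, 0]) cube([39, 32, 1158]);
translate([39, 0, 193]) cube([262, 32, 34]);
translate([39, 0, 474]) cube([262, 32, 34]);
translate([39, 0, 755]) cube([262, 32, 34]);
translate([39, 0, 1036]) cube([262, 32, 34]);
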